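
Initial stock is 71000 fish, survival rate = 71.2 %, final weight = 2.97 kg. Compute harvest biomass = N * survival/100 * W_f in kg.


Survivors = 71000 * 71.2/100 = 50552 fish
Harvest biomass = survivors * W_f = 50552 * 2.97 = 150139.44 kg

150139.44 kg


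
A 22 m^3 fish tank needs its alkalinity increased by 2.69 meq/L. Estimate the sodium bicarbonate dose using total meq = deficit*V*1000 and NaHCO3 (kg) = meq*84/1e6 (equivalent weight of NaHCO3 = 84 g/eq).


Tank volume in L = 22 m^3 * 1000 = 22000 L
Total meq required = 2.69 meq/L * 22000 L = 59180 meq
NaHCO3 mass = 59180 meq * 84 mg/meq / 1e6 = 4.97112 kg

4.97112 kg


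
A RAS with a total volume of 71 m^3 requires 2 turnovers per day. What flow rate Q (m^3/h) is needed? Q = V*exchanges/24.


Daily recirculation volume = 71 m^3 * 2 = 142 m^3/day
Flow rate Q = daily volume / 24 h = 142 / 24 = 5.91667 m^3/h

5.91667 m^3/h


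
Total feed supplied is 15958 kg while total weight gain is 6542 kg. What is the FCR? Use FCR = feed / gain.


FCR = feed consumed / weight gained
FCR = 15958 kg / 6542 kg = 2.43932

2.43932


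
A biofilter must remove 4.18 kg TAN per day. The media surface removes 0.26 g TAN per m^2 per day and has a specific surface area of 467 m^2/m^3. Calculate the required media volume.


A = 4.18*1000 / 0.26 = 16076.923 m^2
V = 16076.923 / 467 = 34.426

34.426 m^3


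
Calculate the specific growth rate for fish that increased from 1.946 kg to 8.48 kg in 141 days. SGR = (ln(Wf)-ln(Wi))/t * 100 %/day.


ln(W_f) = ln(8.48) = 2.1377104
ln(W_i) = ln(1.946) = 0.66577598
ln(W_f) - ln(W_i) = 2.1377104 - 0.66577598 = 1.4719344
SGR = 1.4719344 / 141 * 100 = 1.04393 %/day

1.04393 %/day


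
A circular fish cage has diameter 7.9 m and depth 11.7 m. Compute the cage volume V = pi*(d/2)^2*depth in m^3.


r = d/2 = 7.9/2 = 3.95 m
Base area = pi*r^2 = pi*3.95^2 = 49.016699 m^2
Volume = 49.016699 * 11.7 = 573.495 m^3

573.495 m^3


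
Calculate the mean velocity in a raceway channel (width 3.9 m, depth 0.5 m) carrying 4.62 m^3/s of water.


Cross-sectional area = W * d = 3.9 * 0.5 = 1.95 m^2
Velocity = Q / A = 4.62 / 1.95 = 2.36923 m/s

2.36923 m/s


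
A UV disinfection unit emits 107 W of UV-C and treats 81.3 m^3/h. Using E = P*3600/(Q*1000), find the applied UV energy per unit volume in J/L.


Energy delivered per hour = 107 W * 3600 s = 385200 J/h
Volume treated per hour = 81.3 m^3/h * 1000 = 81300 L/h
dose = 385200 / 81300 = 4.73801 J/L

4.73801 J/L


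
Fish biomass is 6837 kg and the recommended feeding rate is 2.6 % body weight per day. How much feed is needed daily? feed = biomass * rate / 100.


Feeding rate fraction = 2.6% / 100 = 0.026
Daily feed = 6837 kg * 0.026 = 177.762 kg/day

177.762 kg/day


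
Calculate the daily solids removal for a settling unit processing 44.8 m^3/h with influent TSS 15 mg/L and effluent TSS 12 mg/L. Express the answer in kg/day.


Concentration drop: TSS_in - TSS_out = 15 - 12 = 3 mg/L
Hourly solids removed = Q * dTSS = 44.8 m^3/h * 3 mg/L = 134.4 g/h  (m^3/h * mg/L = g/h)
Daily solids removed = 134.4 * 24 = 3225.6 g/day
Convert g to kg: 3225.6 / 1000 = 3.2256 kg/day

3.2256 kg/day


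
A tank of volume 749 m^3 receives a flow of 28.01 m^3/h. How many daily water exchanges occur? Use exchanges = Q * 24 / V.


Daily flow volume = 28.01 m^3/h * 24 h = 672.24 m^3/day
Exchanges = daily flow / tank volume = 672.24 / 749 = 0.897517 exchanges/day

0.897517 exchanges/day


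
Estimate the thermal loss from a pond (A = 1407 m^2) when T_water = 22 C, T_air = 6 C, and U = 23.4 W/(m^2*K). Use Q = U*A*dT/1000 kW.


Temperature difference dT = 22 - 6 = 16 K
Heat loss (W) = U * A * dT = 23.4 * 1407 * 16 = 526780.8 W
Convert to kW: 526780.8 / 1000 = 526.7808 kW

526.7808 kW


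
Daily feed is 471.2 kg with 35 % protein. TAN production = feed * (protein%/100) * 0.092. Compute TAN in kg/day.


Protein in feed = 471.2 * 35/100 = 164.92 kg/day
TAN = protein * 0.092 = 164.92 * 0.092 = 15.17264 kg/day

15.17264 kg/day


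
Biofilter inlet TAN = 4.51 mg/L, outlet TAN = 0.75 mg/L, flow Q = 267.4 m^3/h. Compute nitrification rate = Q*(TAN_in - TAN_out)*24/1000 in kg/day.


Concentration drop: TAN_in - TAN_out = 4.51 - 0.75 = 3.76 mg/L
Hourly TAN removed = Q * dTAN = 267.4 m^3/h * 3.76 mg/L = 1005.424 g/h  (m^3/h * mg/L = g/h)
Daily TAN removed = 1005.424 * 24 = 24130.176 g/day
Convert to kg/day: 24130.176 / 1000 = 24.130176 kg/day

24.130176 kg/day


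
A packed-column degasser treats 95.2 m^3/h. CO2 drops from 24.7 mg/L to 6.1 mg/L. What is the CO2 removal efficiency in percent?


CO2_out / CO2_in = 6.1 / 24.7 = 0.24696356
Fraction remaining = 0.24696356
efficiency = (1 - 0.24696356) * 100 = 75.3036 %

75.3036 %


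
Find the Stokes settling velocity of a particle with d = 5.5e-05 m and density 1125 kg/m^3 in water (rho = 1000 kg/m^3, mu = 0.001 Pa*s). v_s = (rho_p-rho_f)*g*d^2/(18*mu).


Density difference: rho_p - rho_f = 1125 - 1000 = 125 kg/m^3
d^2 = (5.5e-05)^2 = 3.025e-09 m^2
Numerator = (rho_p - rho_f) * g * d^2 = 125 * 9.81 * 3.025e-09 = 3.7094063e-06
Denominator = 18 * mu = 18 * 0.001 = 0.018
v_s = 3.7094063e-06 / 0.018 = 2.06078e-04 m/s
Check: Re = rho_f * v_s * d / mu = 1000 * 2.06078e-04 * 5.5e-05 / 0.001 = 0.0113 < 1, so Stokes' law applies.

2.06078e-04 m/s


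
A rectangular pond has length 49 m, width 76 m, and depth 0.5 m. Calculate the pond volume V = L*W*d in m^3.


Base area = L * W = 49 * 76 = 3724 m^2
Volume = area * depth = 3724 * 0.5 = 1862 m^3

1862 m^3


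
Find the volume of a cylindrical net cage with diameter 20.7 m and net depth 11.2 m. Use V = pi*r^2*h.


r = d/2 = 20.7/2 = 10.35 m
Base area = pi*r^2 = pi*10.35^2 = 336.53526 m^2
Volume = 336.53526 * 11.2 = 3769.19 m^3

3769.19 m^3


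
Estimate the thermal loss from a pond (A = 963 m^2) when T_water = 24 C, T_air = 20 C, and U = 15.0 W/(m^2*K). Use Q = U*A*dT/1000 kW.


Temperature difference dT = 24 - 20 = 4 K
Heat loss (W) = U * A * dT = 15.0 * 963 * 4 = 57780 W
Convert to kW: 57780 / 1000 = 57.78 kW

57.78 kW


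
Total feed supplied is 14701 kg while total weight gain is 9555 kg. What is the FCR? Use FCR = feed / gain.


FCR = feed consumed / weight gained
FCR = 14701 kg / 9555 kg = 1.53857

1.53857


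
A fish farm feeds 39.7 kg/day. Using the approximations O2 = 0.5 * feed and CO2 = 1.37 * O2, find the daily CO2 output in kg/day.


O2 = 39.7 * 0.5 = 19.85
CO2 = 19.85 * 1.37 = 27.1945

27.1945 kg/day


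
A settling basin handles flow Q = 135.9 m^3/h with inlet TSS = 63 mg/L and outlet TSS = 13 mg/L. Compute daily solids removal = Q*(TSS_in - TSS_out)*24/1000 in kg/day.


Concentration drop: TSS_in - TSS_out = 63 - 13 = 50 mg/L
Hourly solids removed = Q * dTSS = 135.9 m^3/h * 50 mg/L = 6795 g/h  (m^3/h * mg/L = g/h)
Daily solids removed = 6795 * 24 = 163080 g/day
Convert g to kg: 163080 / 1000 = 163.08 kg/day

163.08 kg/day


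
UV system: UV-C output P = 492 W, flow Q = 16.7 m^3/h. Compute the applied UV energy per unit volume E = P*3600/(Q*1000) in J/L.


Energy delivered per hour = 492 W * 3600 s = 1771200 J/h
Volume treated per hour = 16.7 m^3/h * 1000 = 16700 L/h
dose = 1771200 / 16700 = 106.06 J/L

106.06 J/L


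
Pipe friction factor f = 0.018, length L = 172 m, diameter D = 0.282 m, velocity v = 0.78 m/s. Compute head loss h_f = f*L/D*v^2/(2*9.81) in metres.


v^2 = 0.78^2 = 0.6084 m^2/s^2
L/D = 172/0.282 = 609.92908
h_f = f*(L/D)*v^2/(2g) = 0.018 * 609.92908 * 0.6084 / 19.62 = 0.340441 m

0.340441 m


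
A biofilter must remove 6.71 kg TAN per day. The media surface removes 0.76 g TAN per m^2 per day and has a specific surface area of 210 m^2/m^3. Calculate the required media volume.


A = 6.71*1000 / 0.76 = 8828.9474 m^2
V = 8828.9474 / 210 = 42.0426

42.0426 m^3


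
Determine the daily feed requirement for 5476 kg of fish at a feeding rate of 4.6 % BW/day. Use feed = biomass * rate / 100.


Feeding rate fraction = 4.6% / 100 = 0.046
Daily feed = 5476 kg * 0.046 = 251.896 kg/day

251.896 kg/day


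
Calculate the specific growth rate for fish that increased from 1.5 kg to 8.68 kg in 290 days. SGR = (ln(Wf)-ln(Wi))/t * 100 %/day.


ln(W_f) = ln(8.68) = 2.1610215
ln(W_i) = ln(1.5) = 0.40546511
ln(W_f) - ln(W_i) = 2.1610215 - 0.40546511 = 1.7555564
SGR = 1.7555564 / 290 * 100 = 0.605364 %/day

0.605364 %/day


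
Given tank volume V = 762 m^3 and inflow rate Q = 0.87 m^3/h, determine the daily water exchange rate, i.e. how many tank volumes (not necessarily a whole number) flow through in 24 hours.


Daily flow volume = 0.87 m^3/h * 24 h = 20.88 m^3/day
Exchanges = daily flow / tank volume = 20.88 / 762 = 0.0274016 exchanges/day

0.0274016 exchanges/day


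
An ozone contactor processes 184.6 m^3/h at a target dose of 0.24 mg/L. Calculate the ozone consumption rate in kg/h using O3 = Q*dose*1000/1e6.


O3 demand (mg/h) = Q * dose * 1000 = 184.6 * 0.24 * 1000 = 44304 mg/h
Convert mg to kg: 44304 / 1e6 = 0.044304 kg/h

0.044304 kg/h


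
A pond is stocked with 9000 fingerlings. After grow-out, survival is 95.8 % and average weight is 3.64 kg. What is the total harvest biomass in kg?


Survivors = 9000 * 95.8/100 = 8622 fish
Harvest biomass = survivors * W_f = 8622 * 3.64 = 31384.08 kg

31384.08 kg


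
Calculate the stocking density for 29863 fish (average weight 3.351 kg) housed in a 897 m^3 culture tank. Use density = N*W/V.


Total biomass = 29863 fish * 3.351 kg = 100070.913 kg
Density = total biomass / volume = 100070.913 / 897 = 111.562 kg/m^3

111.562 kg/m^3


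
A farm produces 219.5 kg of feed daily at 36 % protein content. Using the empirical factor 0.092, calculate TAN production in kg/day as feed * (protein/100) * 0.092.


Protein in feed = 219.5 * 36/100 = 79.02 kg/day
TAN = protein * 0.092 = 79.02 * 0.092 = 7.26984 kg/day

7.26984 kg/day


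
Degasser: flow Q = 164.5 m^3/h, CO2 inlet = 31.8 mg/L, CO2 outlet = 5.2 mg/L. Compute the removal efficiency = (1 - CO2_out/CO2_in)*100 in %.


CO2_out / CO2_in = 5.2 / 31.8 = 0.16352201
Fraction remaining = 0.16352201
efficiency = (1 - 0.16352201) * 100 = 83.6478 %

83.6478 %


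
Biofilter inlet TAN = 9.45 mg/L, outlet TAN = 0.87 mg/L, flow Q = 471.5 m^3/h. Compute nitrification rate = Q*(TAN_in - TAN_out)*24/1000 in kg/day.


Concentration drop: TAN_in - TAN_out = 9.45 - 0.87 = 8.58 mg/L
Hourly TAN removed = Q * dTAN = 471.5 m^3/h * 8.58 mg/L = 4045.47 g/h  (m^3/h * mg/L = g/h)
Daily TAN removed = 4045.47 * 24 = 97091.28 g/day
Convert to kg/day: 97091.28 / 1000 = 97.09128 kg/day

97.09128 kg/day


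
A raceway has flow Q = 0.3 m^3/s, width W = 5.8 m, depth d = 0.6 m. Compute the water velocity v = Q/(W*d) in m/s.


Cross-sectional area = W * d = 5.8 * 0.6 = 3.48 m^2
Velocity = Q / A = 0.3 / 3.48 = 0.0862069 m/s

0.0862069 m/s


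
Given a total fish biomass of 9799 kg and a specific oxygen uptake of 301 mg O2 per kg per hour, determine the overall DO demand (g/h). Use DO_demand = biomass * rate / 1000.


Total O2 consumption (mg/h) = 9799 kg * 301 mg/(kg*h) = 2949499 mg/h
Convert to g/h: 2949499 / 1000 = 2949.499 g/h

2949.499 g/h


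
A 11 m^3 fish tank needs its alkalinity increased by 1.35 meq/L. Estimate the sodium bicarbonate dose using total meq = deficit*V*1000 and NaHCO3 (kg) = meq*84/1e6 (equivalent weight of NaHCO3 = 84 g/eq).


Tank volume in L = 11 m^3 * 1000 = 11000 L
Total meq required = 1.35 meq/L * 11000 L = 14850 meq
NaHCO3 mass = 14850 meq * 84 mg/meq / 1e6 = 1.2474 kg

1.2474 kg


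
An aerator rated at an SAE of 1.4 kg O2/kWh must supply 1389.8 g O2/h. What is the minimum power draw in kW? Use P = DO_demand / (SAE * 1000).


SAE in g O2/kWh = 1.4 * 1000 = 1400 g/kWh
P = DO_demand / SAE_g = 1389.8 / 1400 = 0.992714 kW

0.992714 kW


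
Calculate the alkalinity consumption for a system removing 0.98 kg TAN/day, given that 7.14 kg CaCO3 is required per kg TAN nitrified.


Alkalinity factor: 7.14 kg CaCO3 consumed per kg TAN nitrified
alk = 0.98 kg TAN * 7.14 = 6.9972 kg CaCO3/day

6.9972 kg CaCO3/day


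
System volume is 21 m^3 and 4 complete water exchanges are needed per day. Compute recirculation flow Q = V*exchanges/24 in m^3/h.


Daily recirculation volume = 21 m^3 * 4 = 84 m^3/day
Flow rate Q = daily volume / 24 h = 84 / 24 = 3.5 m^3/h

3.5 m^3/h


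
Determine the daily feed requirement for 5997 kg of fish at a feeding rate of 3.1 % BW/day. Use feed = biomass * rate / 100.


Feeding rate fraction = 3.1% / 100 = 0.031
Daily feed = 5997 kg * 0.031 = 185.907 kg/day

185.907 kg/day


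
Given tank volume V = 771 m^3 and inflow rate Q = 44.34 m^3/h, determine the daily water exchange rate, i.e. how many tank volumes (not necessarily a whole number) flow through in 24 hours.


Daily flow volume = 44.34 m^3/h * 24 h = 1064.16 m^3/day
Exchanges = daily flow / tank volume = 1064.16 / 771 = 1.38023 exchanges/day

1.38023 exchanges/day


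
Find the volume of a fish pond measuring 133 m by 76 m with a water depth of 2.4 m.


Base area = L * W = 133 * 76 = 10108 m^2
Volume = area * depth = 10108 * 2.4 = 24259.2 m^3

24259.2 m^3


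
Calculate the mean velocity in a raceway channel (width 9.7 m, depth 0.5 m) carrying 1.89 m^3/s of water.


Cross-sectional area = W * d = 9.7 * 0.5 = 4.85 m^2
Velocity = Q / A = 1.89 / 4.85 = 0.389691 m/s

0.389691 m/s


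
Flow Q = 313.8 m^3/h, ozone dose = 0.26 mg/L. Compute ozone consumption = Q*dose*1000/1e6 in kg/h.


O3 demand (mg/h) = Q * dose * 1000 = 313.8 * 0.26 * 1000 = 81588 mg/h
Convert mg to kg: 81588 / 1e6 = 0.081588 kg/h

0.081588 kg/h


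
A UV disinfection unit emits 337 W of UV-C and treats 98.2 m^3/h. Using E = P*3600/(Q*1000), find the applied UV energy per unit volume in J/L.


Energy delivered per hour = 337 W * 3600 s = 1213200 J/h
Volume treated per hour = 98.2 m^3/h * 1000 = 98200 L/h
dose = 1213200 / 98200 = 12.3544 J/L

12.3544 J/L


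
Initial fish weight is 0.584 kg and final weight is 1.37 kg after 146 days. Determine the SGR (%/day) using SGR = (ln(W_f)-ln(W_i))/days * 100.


ln(W_f) = ln(1.37) = 0.31481074
ln(W_i) = ln(0.584) = -0.5378543
ln(W_f) - ln(W_i) = 0.31481074 - -0.5378543 = 0.85266504
SGR = 0.85266504 / 146 * 100 = 0.584017 %/day

0.584017 %/day


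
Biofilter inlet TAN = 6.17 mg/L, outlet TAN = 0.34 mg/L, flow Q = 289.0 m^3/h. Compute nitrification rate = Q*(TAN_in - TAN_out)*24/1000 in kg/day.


Concentration drop: TAN_in - TAN_out = 6.17 - 0.34 = 5.83 mg/L
Hourly TAN removed = Q * dTAN = 289.0 m^3/h * 5.83 mg/L = 1684.87 g/h  (m^3/h * mg/L = g/h)
Daily TAN removed = 1684.87 * 24 = 40436.88 g/day
Convert to kg/day: 40436.88 / 1000 = 40.43688 kg/day

40.43688 kg/day


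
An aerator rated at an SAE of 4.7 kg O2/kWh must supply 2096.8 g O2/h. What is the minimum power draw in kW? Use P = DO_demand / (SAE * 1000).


SAE in g O2/kWh = 4.7 * 1000 = 4700 g/kWh
P = DO_demand / SAE_g = 2096.8 / 4700 = 0.446128 kW

0.446128 kW


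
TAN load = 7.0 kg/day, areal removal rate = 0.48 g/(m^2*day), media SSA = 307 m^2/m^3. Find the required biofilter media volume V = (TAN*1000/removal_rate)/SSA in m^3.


A = 7.0*1000 / 0.48 = 14583.333 m^2
V = 14583.333 / 307 = 47.5027

47.5027 m^3


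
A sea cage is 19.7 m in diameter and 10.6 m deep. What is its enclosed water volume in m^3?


r = d/2 = 19.7/2 = 9.85 m
Base area = pi*r^2 = pi*9.85^2 = 304.80517 m^2
Volume = 304.80517 * 10.6 = 3230.93 m^3

3230.93 m^3


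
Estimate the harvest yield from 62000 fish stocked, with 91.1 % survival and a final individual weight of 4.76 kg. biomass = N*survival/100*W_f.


Survivors = 62000 * 91.1/100 = 56482 fish
Harvest biomass = survivors * W_f = 56482 * 4.76 = 268854.32 kg

268854.32 kg


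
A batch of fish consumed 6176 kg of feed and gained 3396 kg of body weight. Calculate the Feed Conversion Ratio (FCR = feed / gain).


FCR = feed consumed / weight gained
FCR = 6176 kg / 3396 kg = 1.81861

1.81861


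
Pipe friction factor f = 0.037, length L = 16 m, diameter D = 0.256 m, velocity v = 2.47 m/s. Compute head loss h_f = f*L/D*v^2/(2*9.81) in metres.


v^2 = 2.47^2 = 6.1009 m^2/s^2
L/D = 16/0.256 = 62.5
h_f = f*(L/D)*v^2/(2g) = 0.037 * 62.5 * 6.1009 / 19.62 = 0.719079 m

0.719079 m


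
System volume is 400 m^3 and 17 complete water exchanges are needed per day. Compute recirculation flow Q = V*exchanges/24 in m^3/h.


Daily recirculation volume = 400 m^3 * 17 = 6800 m^3/day
Flow rate Q = daily volume / 24 h = 6800 / 24 = 283.333 m^3/h

283.333 m^3/h


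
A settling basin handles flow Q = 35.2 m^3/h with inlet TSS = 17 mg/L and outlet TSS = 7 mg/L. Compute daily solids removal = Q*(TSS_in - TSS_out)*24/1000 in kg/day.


Concentration drop: TSS_in - TSS_out = 17 - 7 = 10 mg/L
Hourly solids removed = Q * dTSS = 35.2 m^3/h * 10 mg/L = 352 g/h  (m^3/h * mg/L = g/h)
Daily solids removed = 352 * 24 = 8448 g/day
Convert g to kg: 8448 / 1000 = 8.448 kg/day

8.448 kg/day


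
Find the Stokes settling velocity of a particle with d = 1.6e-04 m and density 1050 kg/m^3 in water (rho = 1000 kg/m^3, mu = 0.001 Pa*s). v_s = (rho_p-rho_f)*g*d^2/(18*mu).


Density difference: rho_p - rho_f = 1050 - 1000 = 50 kg/m^3
d^2 = (1.6e-04)^2 = 2.56e-08 m^2
Numerator = (rho_p - rho_f) * g * d^2 = 50 * 9.81 * 2.56e-08 = 1.25568e-05
Denominator = 18 * mu = 18 * 0.001 = 0.018
v_s = 1.25568e-05 / 0.018 = 6.976e-04 m/s
Check: Re = rho_f * v_s * d / mu = 1000 * 6.976e-04 * 1.6e-04 / 0.001 = 0.112 < 1, so Stokes' law applies.

6.976e-04 m/s


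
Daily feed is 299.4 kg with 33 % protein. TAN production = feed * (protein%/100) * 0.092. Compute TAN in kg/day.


Protein in feed = 299.4 * 33/100 = 98.802 kg/day
TAN = protein * 0.092 = 98.802 * 0.092 = 9.089784 kg/day

9.089784 kg/day


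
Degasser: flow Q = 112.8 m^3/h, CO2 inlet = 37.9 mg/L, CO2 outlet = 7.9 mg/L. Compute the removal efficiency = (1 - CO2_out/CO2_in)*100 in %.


CO2_out / CO2_in = 7.9 / 37.9 = 0.20844327
Fraction remaining = 0.20844327
efficiency = (1 - 0.20844327) * 100 = 79.1557 %

79.1557 %


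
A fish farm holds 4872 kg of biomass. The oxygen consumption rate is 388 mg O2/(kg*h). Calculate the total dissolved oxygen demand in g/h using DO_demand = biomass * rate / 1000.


Total O2 consumption (mg/h) = 4872 kg * 388 mg/(kg*h) = 1890336 mg/h
Convert to g/h: 1890336 / 1000 = 1890.336 g/h

1890.336 g/h


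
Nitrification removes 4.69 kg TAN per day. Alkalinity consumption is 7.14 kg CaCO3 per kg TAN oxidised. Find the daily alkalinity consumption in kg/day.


Alkalinity factor: 7.14 kg CaCO3 consumed per kg TAN nitrified
alk = 4.69 kg TAN * 7.14 = 33.4866 kg CaCO3/day

33.4866 kg CaCO3/day


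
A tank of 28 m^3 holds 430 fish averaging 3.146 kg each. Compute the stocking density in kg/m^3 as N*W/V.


Total biomass = 430 fish * 3.146 kg = 1352.78 kg
Density = total biomass / volume = 1352.78 / 28 = 48.3136 kg/m^3

48.3136 kg/m^3


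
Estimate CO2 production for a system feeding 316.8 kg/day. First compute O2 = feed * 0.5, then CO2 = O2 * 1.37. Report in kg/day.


O2 = 316.8 * 0.5 = 158.4
CO2 = 158.4 * 1.37 = 217.008

217.008 kg/day


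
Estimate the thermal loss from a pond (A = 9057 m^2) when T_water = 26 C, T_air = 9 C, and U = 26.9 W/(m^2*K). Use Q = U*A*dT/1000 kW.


Temperature difference dT = 26 - 9 = 17 K
Heat loss (W) = U * A * dT = 26.9 * 9057 * 17 = 4141766.1 W
Convert to kW: 4141766.1 / 1000 = 4141.7661 kW

4141.7661 kW


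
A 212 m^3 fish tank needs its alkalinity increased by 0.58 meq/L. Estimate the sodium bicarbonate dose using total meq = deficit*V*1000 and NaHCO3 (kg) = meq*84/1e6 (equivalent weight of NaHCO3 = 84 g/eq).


Tank volume in L = 212 m^3 * 1000 = 212000 L
Total meq required = 0.58 meq/L * 212000 L = 122960 meq
NaHCO3 mass = 122960 meq * 84 mg/meq / 1e6 = 10.3286 kg

10.3286 kg


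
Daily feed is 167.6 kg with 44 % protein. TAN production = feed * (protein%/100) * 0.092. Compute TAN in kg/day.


Protein in feed = 167.6 * 44/100 = 73.744 kg/day
TAN = protein * 0.092 = 73.744 * 0.092 = 6.784448 kg/day

6.784448 kg/day


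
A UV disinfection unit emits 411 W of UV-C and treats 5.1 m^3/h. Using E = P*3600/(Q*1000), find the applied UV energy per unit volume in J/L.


Energy delivered per hour = 411 W * 3600 s = 1479600 J/h
Volume treated per hour = 5.1 m^3/h * 1000 = 5100 L/h
dose = 1479600 / 5100 = 290.118 J/L

290.118 J/L


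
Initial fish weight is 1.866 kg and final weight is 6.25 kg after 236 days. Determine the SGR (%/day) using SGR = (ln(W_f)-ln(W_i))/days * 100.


ln(W_f) = ln(6.25) = 1.8325815
ln(W_i) = ln(1.866) = 0.6237971
ln(W_f) - ln(W_i) = 1.8325815 - 0.6237971 = 1.2087844
SGR = 1.2087844 / 236 * 100 = 0.512197 %/day

0.512197 %/day


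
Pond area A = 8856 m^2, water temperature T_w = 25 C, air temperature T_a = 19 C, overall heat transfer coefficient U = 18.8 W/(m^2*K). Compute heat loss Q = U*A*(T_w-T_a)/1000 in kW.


Temperature difference dT = 25 - 19 = 6 K
Heat loss (W) = U * A * dT = 18.8 * 8856 * 6 = 998956.8 W
Convert to kW: 998956.8 / 1000 = 998.9568 kW

998.9568 kW


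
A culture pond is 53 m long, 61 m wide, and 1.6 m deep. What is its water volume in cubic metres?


Base area = L * W = 53 * 61 = 3233 m^2
Volume = area * depth = 3233 * 1.6 = 5172.8 m^3

5172.8 m^3


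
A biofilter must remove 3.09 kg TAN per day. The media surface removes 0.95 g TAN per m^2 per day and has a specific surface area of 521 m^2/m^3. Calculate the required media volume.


A = 3.09*1000 / 0.95 = 3252.6316 m^2
V = 3252.6316 / 521 = 6.24305

6.24305 m^3


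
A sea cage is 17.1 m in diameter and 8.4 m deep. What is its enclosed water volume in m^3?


r = d/2 = 17.1/2 = 8.55 m
Base area = pi*r^2 = pi*8.55^2 = 229.65828 m^2
Volume = 229.65828 * 8.4 = 1929.13 m^3

1929.13 m^3


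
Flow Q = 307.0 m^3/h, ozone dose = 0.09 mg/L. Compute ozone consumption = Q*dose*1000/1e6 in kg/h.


O3 demand (mg/h) = Q * dose * 1000 = 307.0 * 0.09 * 1000 = 27630 mg/h
Convert mg to kg: 27630 / 1e6 = 0.02763 kg/h

0.02763 kg/h


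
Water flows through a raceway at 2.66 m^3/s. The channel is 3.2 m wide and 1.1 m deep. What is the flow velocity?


Cross-sectional area = W * d = 3.2 * 1.1 = 3.52 m^2
Velocity = Q / A = 2.66 / 3.52 = 0.755682 m/s

0.755682 m/s


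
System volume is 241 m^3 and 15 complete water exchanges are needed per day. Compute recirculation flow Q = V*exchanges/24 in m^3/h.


Daily recirculation volume = 241 m^3 * 15 = 3615 m^3/day
Flow rate Q = daily volume / 24 h = 3615 / 24 = 150.625 m^3/h

150.625 m^3/h


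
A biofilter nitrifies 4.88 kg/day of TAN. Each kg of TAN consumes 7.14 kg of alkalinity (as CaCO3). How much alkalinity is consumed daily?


Alkalinity factor: 7.14 kg CaCO3 consumed per kg TAN nitrified
alk = 4.88 kg TAN * 7.14 = 34.8432 kg CaCO3/day

34.8432 kg CaCO3/day


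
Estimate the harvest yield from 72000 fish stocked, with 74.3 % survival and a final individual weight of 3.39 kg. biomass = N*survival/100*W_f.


Survivors = 72000 * 74.3/100 = 53496 fish
Harvest biomass = survivors * W_f = 53496 * 3.39 = 181351.44 kg

181351.44 kg


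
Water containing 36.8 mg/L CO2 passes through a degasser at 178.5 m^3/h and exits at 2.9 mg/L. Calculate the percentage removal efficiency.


CO2_out / CO2_in = 2.9 / 36.8 = 0.078804348
Fraction remaining = 0.078804348
efficiency = (1 - 0.078804348) * 100 = 92.1196 %

92.1196 %


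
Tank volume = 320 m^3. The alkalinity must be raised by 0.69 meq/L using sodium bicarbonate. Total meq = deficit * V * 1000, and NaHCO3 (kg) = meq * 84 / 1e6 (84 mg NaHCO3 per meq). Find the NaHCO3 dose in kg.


Tank volume in L = 320 m^3 * 1000 = 320000 L
Total meq required = 0.69 meq/L * 320000 L = 220800 meq
NaHCO3 mass = 220800 meq * 84 mg/meq / 1e6 = 18.5472 kg

18.5472 kg


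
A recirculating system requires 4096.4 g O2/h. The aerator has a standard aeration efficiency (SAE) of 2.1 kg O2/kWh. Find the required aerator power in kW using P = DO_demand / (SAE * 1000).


SAE in g O2/kWh = 2.1 * 1000 = 2100 g/kWh
P = DO_demand / SAE_g = 4096.4 / 2100 = 1.95067 kW

1.95067 kW


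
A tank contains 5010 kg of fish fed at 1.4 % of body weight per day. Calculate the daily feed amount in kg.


Feeding rate fraction = 1.4% / 100 = 0.014
Daily feed = 5010 kg * 0.014 = 70.14 kg/day

70.14 kg/day


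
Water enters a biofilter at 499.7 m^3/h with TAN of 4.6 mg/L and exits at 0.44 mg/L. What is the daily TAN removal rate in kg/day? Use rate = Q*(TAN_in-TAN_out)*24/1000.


Concentration drop: TAN_in - TAN_out = 4.6 - 0.44 = 4.16 mg/L
Hourly TAN removed = Q * dTAN = 499.7 m^3/h * 4.16 mg/L = 2078.752 g/h  (m^3/h * mg/L = g/h)
Daily TAN removed = 2078.752 * 24 = 49890.048 g/day
Convert to kg/day: 49890.048 / 1000 = 49.890048 kg/day

49.890048 kg/day


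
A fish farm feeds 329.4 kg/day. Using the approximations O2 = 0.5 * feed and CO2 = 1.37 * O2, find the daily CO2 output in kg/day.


O2 = 329.4 * 0.5 = 164.7
CO2 = 164.7 * 1.37 = 225.639

225.639 kg/day


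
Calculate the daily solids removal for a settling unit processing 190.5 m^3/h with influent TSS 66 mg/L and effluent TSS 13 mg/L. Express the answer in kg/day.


Concentration drop: TSS_in - TSS_out = 66 - 13 = 53 mg/L
Hourly solids removed = Q * dTSS = 190.5 m^3/h * 53 mg/L = 10096.5 g/h  (m^3/h * mg/L = g/h)
Daily solids removed = 10096.5 * 24 = 242316 g/day
Convert g to kg: 242316 / 1000 = 242.316 kg/day

242.316 kg/day


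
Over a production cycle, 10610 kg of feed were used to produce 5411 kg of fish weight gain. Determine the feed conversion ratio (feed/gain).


FCR = feed consumed / weight gained
FCR = 10610 kg / 5411 kg = 1.96082

1.96082


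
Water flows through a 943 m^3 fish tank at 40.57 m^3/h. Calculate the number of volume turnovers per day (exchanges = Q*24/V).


Daily flow volume = 40.57 m^3/h * 24 h = 973.68 m^3/day
Exchanges = daily flow / tank volume = 973.68 / 943 = 1.03253 exchanges/day

1.03253 exchanges/day


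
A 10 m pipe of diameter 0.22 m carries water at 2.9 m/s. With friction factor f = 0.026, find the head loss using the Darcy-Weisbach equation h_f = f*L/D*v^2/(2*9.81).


v^2 = 2.9^2 = 8.41 m^2/s^2
L/D = 10/0.22 = 45.454545
h_f = f*(L/D)*v^2/(2g) = 0.026 * 45.454545 * 8.41 / 19.62 = 0.50658 m

0.50658 m


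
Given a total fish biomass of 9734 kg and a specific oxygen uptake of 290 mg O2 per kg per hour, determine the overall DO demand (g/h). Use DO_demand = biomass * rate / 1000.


Total O2 consumption (mg/h) = 9734 kg * 290 mg/(kg*h) = 2822860 mg/h
Convert to g/h: 2822860 / 1000 = 2822.86 g/h

2822.86 g/h


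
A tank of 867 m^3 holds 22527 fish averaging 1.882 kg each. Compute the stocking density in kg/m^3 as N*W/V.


Total biomass = 22527 fish * 1.882 kg = 42395.814 kg
Density = total biomass / volume = 42395.814 / 867 = 48.8994 kg/m^3

48.8994 kg/m^3


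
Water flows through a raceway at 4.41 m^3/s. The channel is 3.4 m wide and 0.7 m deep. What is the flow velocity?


Cross-sectional area = W * d = 3.4 * 0.7 = 2.38 m^2
Velocity = Q / A = 4.41 / 2.38 = 1.85294 m/s

1.85294 m/s


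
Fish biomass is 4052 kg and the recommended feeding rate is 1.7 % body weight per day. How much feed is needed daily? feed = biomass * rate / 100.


Feeding rate fraction = 1.7% / 100 = 0.017
Daily feed = 4052 kg * 0.017 = 68.884 kg/day

68.884 kg/day


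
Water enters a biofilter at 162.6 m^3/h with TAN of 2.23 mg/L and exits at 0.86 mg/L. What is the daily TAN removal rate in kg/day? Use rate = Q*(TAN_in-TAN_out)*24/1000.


Concentration drop: TAN_in - TAN_out = 2.23 - 0.86 = 1.37 mg/L
Hourly TAN removed = Q * dTAN = 162.6 m^3/h * 1.37 mg/L = 222.762 g/h  (m^3/h * mg/L = g/h)
Daily TAN removed = 222.762 * 24 = 5346.288 g/day
Convert to kg/day: 5346.288 / 1000 = 5.346288 kg/day

5.346288 kg/day


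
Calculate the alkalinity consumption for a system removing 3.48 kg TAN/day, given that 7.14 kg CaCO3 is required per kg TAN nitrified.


Alkalinity factor: 7.14 kg CaCO3 consumed per kg TAN nitrified
alk = 3.48 kg TAN * 7.14 = 24.8472 kg CaCO3/day

24.8472 kg CaCO3/day


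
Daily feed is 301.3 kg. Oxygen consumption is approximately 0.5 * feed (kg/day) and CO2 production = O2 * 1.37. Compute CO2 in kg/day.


O2 = 301.3 * 0.5 = 150.65
CO2 = 150.65 * 1.37 = 206.3905

206.3905 kg/day


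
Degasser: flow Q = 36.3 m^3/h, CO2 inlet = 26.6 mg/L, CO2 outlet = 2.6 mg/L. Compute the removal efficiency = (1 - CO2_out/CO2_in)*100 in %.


CO2_out / CO2_in = 2.6 / 26.6 = 0.097744361
Fraction remaining = 0.097744361
efficiency = (1 - 0.097744361) * 100 = 90.2256 %

90.2256 %


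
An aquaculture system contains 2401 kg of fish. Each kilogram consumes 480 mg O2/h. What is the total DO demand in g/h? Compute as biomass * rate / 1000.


Total O2 consumption (mg/h) = 2401 kg * 480 mg/(kg*h) = 1152480 mg/h
Convert to g/h: 1152480 / 1000 = 1152.48 g/h

1152.48 g/h


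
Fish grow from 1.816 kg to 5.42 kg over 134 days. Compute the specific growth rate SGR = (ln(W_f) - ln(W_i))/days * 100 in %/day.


ln(W_f) = ln(5.42) = 1.6900958
ln(W_i) = ln(1.816) = 0.59663628
ln(W_f) - ln(W_i) = 1.6900958 - 0.59663628 = 1.0934595
SGR = 1.0934595 / 134 * 100 = 0.816015 %/day

0.816015 %/day


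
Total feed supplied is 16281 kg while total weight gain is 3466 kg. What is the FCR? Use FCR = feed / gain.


FCR = feed consumed / weight gained
FCR = 16281 kg / 3466 kg = 4.69735

4.69735


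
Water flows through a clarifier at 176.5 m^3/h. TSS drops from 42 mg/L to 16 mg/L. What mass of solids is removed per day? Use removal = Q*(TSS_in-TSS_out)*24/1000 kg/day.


Concentration drop: TSS_in - TSS_out = 42 - 16 = 26 mg/L
Hourly solids removed = Q * dTSS = 176.5 m^3/h * 26 mg/L = 4589 g/h  (m^3/h * mg/L = g/h)
Daily solids removed = 4589 * 24 = 110136 g/day
Convert g to kg: 110136 / 1000 = 110.136 kg/day

110.136 kg/day


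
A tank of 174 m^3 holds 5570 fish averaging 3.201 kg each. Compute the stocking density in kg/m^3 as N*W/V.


Total biomass = 5570 fish * 3.201 kg = 17829.57 kg
Density = total biomass / volume = 17829.57 / 174 = 102.469 kg/m^3

102.469 kg/m^3


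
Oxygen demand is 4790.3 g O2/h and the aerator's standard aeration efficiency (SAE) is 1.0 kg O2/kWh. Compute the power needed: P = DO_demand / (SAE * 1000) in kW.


SAE in g O2/kWh = 1.0 * 1000 = 1000 g/kWh
P = DO_demand / SAE_g = 4790.3 / 1000 = 4.7903 kW

4.7903 kW


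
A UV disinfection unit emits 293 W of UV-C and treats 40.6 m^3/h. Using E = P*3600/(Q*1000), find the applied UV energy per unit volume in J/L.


Energy delivered per hour = 293 W * 3600 s = 1054800 J/h
Volume treated per hour = 40.6 m^3/h * 1000 = 40600 L/h
dose = 1054800 / 40600 = 25.9803 J/L

25.9803 J/L


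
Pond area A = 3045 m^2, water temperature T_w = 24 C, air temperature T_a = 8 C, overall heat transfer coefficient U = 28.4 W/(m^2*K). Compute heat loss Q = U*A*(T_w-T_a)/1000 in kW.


Temperature difference dT = 24 - 8 = 16 K
Heat loss (W) = U * A * dT = 28.4 * 3045 * 16 = 1383648 W
Convert to kW: 1383648 / 1000 = 1383.648 kW

1383.648 kW


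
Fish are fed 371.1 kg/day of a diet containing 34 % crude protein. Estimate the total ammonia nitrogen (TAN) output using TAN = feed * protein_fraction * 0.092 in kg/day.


Protein in feed = 371.1 * 34/100 = 126.174 kg/day
TAN = protein * 0.092 = 126.174 * 0.092 = 11.608008 kg/day

11.608008 kg/day


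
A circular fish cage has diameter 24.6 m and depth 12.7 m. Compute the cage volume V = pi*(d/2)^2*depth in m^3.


r = d/2 = 24.6/2 = 12.3 m
Base area = pi*r^2 = pi*12.3^2 = 475.29155 m^2
Volume = 475.29155 * 12.7 = 6036.2 m^3

6036.2 m^3


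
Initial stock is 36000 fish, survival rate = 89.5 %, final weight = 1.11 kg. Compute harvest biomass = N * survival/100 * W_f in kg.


Survivors = 36000 * 89.5/100 = 32220 fish
Harvest biomass = survivors * W_f = 32220 * 1.11 = 35764.2 kg

35764.2 kg


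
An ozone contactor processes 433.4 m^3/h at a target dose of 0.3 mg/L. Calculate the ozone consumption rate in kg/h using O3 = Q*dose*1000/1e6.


O3 demand (mg/h) = Q * dose * 1000 = 433.4 * 0.3 * 1000 = 130020 mg/h
Convert mg to kg: 130020 / 1e6 = 0.13002 kg/h

0.13002 kg/h


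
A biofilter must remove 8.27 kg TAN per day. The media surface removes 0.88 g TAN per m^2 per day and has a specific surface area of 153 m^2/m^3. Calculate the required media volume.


A = 8.27*1000 / 0.88 = 9397.7273 m^2
V = 9397.7273 / 153 = 61.4231

61.4231 m^3


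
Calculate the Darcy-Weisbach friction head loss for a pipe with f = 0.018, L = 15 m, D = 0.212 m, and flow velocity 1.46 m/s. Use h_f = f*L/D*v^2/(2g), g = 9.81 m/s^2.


v^2 = 1.46^2 = 2.1316 m^2/s^2
L/D = 15/0.212 = 70.754717
h_f = f*(L/D)*v^2/(2g) = 0.018 * 70.754717 * 2.1316 / 19.62 = 0.138368 m

0.138368 m


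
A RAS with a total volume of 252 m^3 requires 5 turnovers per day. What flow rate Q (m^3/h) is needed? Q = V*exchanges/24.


Daily recirculation volume = 252 m^3 * 5 = 1260 m^3/day
Flow rate Q = daily volume / 24 h = 1260 / 24 = 52.5 m^3/h

52.5 m^3/h


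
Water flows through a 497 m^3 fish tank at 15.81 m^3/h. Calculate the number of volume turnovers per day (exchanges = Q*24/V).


Daily flow volume = 15.81 m^3/h * 24 h = 379.44 m^3/day
Exchanges = daily flow / tank volume = 379.44 / 497 = 0.763461 exchanges/day

0.763461 exchanges/day


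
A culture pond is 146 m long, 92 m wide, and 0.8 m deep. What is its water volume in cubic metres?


Base area = L * W = 146 * 92 = 13432 m^2
Volume = area * depth = 13432 * 0.8 = 10745.6 m^3

10745.6 m^3


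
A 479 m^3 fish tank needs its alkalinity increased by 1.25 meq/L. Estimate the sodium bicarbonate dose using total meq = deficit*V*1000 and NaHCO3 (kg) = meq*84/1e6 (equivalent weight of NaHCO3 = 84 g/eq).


Tank volume in L = 479 m^3 * 1000 = 479000 L
Total meq required = 1.25 meq/L * 479000 L = 598750 meq
NaHCO3 mass = 598750 meq * 84 mg/meq / 1e6 = 50.295 kg

50.295 kg


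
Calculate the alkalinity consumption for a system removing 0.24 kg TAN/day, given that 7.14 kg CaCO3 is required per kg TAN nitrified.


Alkalinity factor: 7.14 kg CaCO3 consumed per kg TAN nitrified
alk = 0.24 kg TAN * 7.14 = 1.7136 kg CaCO3/day

1.7136 kg CaCO3/day


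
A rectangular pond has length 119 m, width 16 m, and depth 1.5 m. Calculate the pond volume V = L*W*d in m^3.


Base area = L * W = 119 * 16 = 1904 m^2
Volume = area * depth = 1904 * 1.5 = 2856 m^3

2856 m^3


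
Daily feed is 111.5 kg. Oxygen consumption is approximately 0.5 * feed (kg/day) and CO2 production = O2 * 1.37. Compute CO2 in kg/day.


O2 = 111.5 * 0.5 = 55.75
CO2 = 55.75 * 1.37 = 76.3775

76.3775 kg/day


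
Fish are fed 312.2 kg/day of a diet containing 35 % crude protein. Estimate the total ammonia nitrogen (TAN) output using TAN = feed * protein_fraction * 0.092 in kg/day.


Protein in feed = 312.2 * 35/100 = 109.27 kg/day
TAN = protein * 0.092 = 109.27 * 0.092 = 10.05284 kg/day

10.05284 kg/day


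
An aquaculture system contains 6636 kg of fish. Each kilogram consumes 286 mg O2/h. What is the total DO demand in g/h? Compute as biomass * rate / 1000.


Total O2 consumption (mg/h) = 6636 kg * 286 mg/(kg*h) = 1897896 mg/h
Convert to g/h: 1897896 / 1000 = 1897.896 g/h

1897.896 g/h


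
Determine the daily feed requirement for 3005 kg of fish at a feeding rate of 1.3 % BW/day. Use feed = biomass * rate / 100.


Feeding rate fraction = 1.3% / 100 = 0.013
Daily feed = 3005 kg * 0.013 = 39.065 kg/day

39.065 kg/day


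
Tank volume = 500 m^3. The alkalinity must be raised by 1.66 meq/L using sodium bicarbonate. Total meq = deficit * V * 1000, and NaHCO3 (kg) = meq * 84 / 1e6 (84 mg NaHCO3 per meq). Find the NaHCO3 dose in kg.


Tank volume in L = 500 m^3 * 1000 = 500000 L
Total meq required = 1.66 meq/L * 500000 L = 830000 meq
NaHCO3 mass = 830000 meq * 84 mg/meq / 1e6 = 69.72 kg

69.72 kg


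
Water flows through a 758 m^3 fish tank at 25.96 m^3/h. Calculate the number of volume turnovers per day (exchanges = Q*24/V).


Daily flow volume = 25.96 m^3/h * 24 h = 623.04 m^3/day
Exchanges = daily flow / tank volume = 623.04 / 758 = 0.821953 exchanges/day

0.821953 exchanges/day


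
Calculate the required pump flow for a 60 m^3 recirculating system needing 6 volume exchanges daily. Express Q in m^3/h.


Daily recirculation volume = 60 m^3 * 6 = 360 m^3/day
Flow rate Q = daily volume / 24 h = 360 / 24 = 15 m^3/h

15 m^3/h


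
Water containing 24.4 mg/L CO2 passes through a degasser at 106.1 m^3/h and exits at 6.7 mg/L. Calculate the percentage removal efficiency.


CO2_out / CO2_in = 6.7 / 24.4 = 0.27459016
Fraction remaining = 0.27459016
efficiency = (1 - 0.27459016) * 100 = 72.541 %

72.541 %


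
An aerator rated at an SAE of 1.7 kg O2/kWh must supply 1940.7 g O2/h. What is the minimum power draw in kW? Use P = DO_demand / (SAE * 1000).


SAE in g O2/kWh = 1.7 * 1000 = 1700 g/kWh
P = DO_demand / SAE_g = 1940.7 / 1700 = 1.14159 kW

1.14159 kW


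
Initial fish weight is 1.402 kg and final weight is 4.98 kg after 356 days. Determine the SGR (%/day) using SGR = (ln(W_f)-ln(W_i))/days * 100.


ln(W_f) = ln(4.98) = 1.6054299
ln(W_i) = ln(1.402) = 0.33789979
ln(W_f) - ln(W_i) = 1.6054299 - 0.33789979 = 1.2675301
SGR = 1.2675301 / 356 * 100 = 0.356048 %/day

0.356048 %/day


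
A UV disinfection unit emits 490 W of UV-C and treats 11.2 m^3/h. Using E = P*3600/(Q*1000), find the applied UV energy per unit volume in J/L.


Energy delivered per hour = 490 W * 3600 s = 1764000 J/h
Volume treated per hour = 11.2 m^3/h * 1000 = 11200 L/h
dose = 1764000 / 11200 = 157.5 J/L

157.5 J/L


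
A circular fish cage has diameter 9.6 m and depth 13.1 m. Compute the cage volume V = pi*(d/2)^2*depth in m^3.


r = d/2 = 9.6/2 = 4.8 m
Base area = pi*r^2 = pi*4.8^2 = 72.382295 m^2
Volume = 72.382295 * 13.1 = 948.208 m^3

948.208 m^3


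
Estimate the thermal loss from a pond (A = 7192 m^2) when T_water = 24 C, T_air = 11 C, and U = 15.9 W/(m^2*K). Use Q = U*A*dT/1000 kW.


Temperature difference dT = 24 - 11 = 13 K
Heat loss (W) = U * A * dT = 15.9 * 7192 * 13 = 1486586.4 W
Convert to kW: 1486586.4 / 1000 = 1486.5864 kW

1486.5864 kW


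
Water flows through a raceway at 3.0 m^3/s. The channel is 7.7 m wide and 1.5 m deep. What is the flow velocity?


Cross-sectional area = W * d = 7.7 * 1.5 = 11.55 m^2
Velocity = Q / A = 3.0 / 11.55 = 0.25974 m/s

0.25974 m/s


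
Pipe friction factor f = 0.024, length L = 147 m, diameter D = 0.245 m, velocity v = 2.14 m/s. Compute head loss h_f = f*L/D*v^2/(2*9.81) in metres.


v^2 = 2.14^2 = 4.5796 m^2/s^2
L/D = 147/0.245 = 600
h_f = f*(L/D)*v^2/(2g) = 0.024 * 600 * 4.5796 / 19.62 = 3.36117 m

3.36117 m


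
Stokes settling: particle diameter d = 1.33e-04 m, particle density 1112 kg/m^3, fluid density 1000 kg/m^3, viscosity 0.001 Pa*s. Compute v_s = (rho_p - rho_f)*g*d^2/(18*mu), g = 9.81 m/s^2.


Density difference: rho_p - rho_f = 1112 - 1000 = 112 kg/m^3
d^2 = (1.33e-04)^2 = 1.7689e-08 m^2
Numerator = (rho_p - rho_f) * g * d^2 = 112 * 9.81 * 1.7689e-08 = 1.9435258e-05
Denominator = 18 * mu = 18 * 0.001 = 0.018
v_s = 1.9435258e-05 / 0.018 = 0.00107974 m/s
Check: Re = rho_f * v_s * d / mu = 1000 * 0.00107974 * 1.33e-04 / 0.001 = 0.144 < 1, so Stokes' law applies.

0.00107974 m/s


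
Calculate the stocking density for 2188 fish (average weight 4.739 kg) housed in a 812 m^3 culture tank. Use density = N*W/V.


Total biomass = 2188 fish * 4.739 kg = 10368.932 kg
Density = total biomass / volume = 10368.932 / 812 = 12.7696 kg/m^3

12.7696 kg/m^3


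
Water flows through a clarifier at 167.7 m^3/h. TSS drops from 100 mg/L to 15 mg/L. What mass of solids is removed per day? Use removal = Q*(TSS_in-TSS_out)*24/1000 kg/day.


Concentration drop: TSS_in - TSS_out = 100 - 15 = 85 mg/L
Hourly solids removed = Q * dTSS = 167.7 m^3/h * 85 mg/L = 14254.5 g/h  (m^3/h * mg/L = g/h)
Daily solids removed = 14254.5 * 24 = 342108 g/day
Convert g to kg: 342108 / 1000 = 342.108 kg/day

342.108 kg/day
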